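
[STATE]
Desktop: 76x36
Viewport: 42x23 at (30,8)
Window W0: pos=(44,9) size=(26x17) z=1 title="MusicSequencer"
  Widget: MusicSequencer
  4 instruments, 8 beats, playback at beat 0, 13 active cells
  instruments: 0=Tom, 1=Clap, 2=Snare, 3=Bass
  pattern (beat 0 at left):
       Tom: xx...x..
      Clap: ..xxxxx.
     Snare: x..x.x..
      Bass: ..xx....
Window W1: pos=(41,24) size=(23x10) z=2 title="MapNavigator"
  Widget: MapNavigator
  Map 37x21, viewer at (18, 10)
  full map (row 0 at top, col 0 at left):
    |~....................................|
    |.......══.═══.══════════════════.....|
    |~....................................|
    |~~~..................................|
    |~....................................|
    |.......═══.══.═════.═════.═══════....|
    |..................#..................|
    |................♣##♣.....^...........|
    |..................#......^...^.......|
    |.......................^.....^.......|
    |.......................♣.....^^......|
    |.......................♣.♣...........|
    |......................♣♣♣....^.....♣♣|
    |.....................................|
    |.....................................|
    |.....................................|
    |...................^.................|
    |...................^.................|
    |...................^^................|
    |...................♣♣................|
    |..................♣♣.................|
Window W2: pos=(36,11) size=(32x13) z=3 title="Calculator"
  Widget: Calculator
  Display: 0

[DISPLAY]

                                          
              ┏━━━━━━━━━━━━━━━━━━━━━━━━┓  
              ┃ MusicSequencer         ┃  
      ┏━━━━━━━━━━━━━━━━━━━━━━━━━━━━━━┓─┨  
      ┃ Calculator                   ┃ ┃  
      ┠──────────────────────────────┨ ┃  
      ┃                             0┃ ┃  
      ┃┌───┬───┬───┬───┐             ┃ ┃  
      ┃│ 7 │ 8 │ 9 │ ÷ │             ┃ ┃  
      ┃├───┼───┼───┼───┤             ┃ ┃  
      ┃│ 4 │ 5 │ 6 │ × │             ┃ ┃  
      ┃├───┼───┼───┼───┤             ┃ ┃  
      ┃│ 1 │ 2 │ 3 │ - │             ┃ ┃  
      ┃├───┼───┼───┼───┤             ┃ ┃  
      ┃│ 0 │ . │ = │ + │             ┃ ┃  
      ┗━━━━━━━━━━━━━━━━━━━━━━━━━━━━━━┛ ┃  
           ┏━━━━━━━━━━━━━━━━━━━━━┓     ┃  
           ┃ MapNavigator        ┃━━━━━┛  
           ┠─────────────────────┨        
           ┃........♣##♣.....^...┃        
           ┃..........#......^...┃        
           ┃...............^.....┃        
           ┃..........@....♣.....┃        


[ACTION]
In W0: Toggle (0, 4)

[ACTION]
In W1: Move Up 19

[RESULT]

                                          
              ┏━━━━━━━━━━━━━━━━━━━━━━━━┓  
              ┃ MusicSequencer         ┃  
      ┏━━━━━━━━━━━━━━━━━━━━━━━━━━━━━━┓─┨  
      ┃ Calculator                   ┃ ┃  
      ┠──────────────────────────────┨ ┃  
      ┃                             0┃ ┃  
      ┃┌───┬───┬───┬───┐             ┃ ┃  
      ┃│ 7 │ 8 │ 9 │ ÷ │             ┃ ┃  
      ┃├───┼───┼───┼───┤             ┃ ┃  
      ┃│ 4 │ 5 │ 6 │ × │             ┃ ┃  
      ┃├───┼───┼───┼───┤             ┃ ┃  
      ┃│ 1 │ 2 │ 3 │ - │             ┃ ┃  
      ┃├───┼───┼───┼───┤             ┃ ┃  
      ┃│ 0 │ . │ = │ + │             ┃ ┃  
      ┗━━━━━━━━━━━━━━━━━━━━━━━━━━━━━━┛ ┃  
           ┏━━━━━━━━━━━━━━━━━━━━━┓     ┃  
           ┃ MapNavigator        ┃━━━━━┛  
           ┠─────────────────────┨        
           ┃                     ┃        
           ┃                     ┃        
           ┃                     ┃        
           ┃..........@..........┃        


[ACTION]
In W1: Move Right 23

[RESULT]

                                          
              ┏━━━━━━━━━━━━━━━━━━━━━━━━┓  
              ┃ MusicSequencer         ┃  
      ┏━━━━━━━━━━━━━━━━━━━━━━━━━━━━━━┓─┨  
      ┃ Calculator                   ┃ ┃  
      ┠──────────────────────────────┨ ┃  
      ┃                             0┃ ┃  
      ┃┌───┬───┬───┬───┐             ┃ ┃  
      ┃│ 7 │ 8 │ 9 │ ÷ │             ┃ ┃  
      ┃├───┼───┼───┼───┤             ┃ ┃  
      ┃│ 4 │ 5 │ 6 │ × │             ┃ ┃  
      ┃├───┼───┼───┼───┤             ┃ ┃  
      ┃│ 1 │ 2 │ 3 │ - │             ┃ ┃  
      ┃├───┼───┼───┼───┤             ┃ ┃  
      ┃│ 0 │ . │ = │ + │             ┃ ┃  
      ┗━━━━━━━━━━━━━━━━━━━━━━━━━━━━━━┛ ┃  
           ┏━━━━━━━━━━━━━━━━━━━━━┓     ┃  
           ┃ MapNavigator        ┃━━━━━┛  
           ┠─────────────────────┨        
           ┃                     ┃        
           ┃                     ┃        
           ┃                     ┃        
           ┃..........@          ┃        


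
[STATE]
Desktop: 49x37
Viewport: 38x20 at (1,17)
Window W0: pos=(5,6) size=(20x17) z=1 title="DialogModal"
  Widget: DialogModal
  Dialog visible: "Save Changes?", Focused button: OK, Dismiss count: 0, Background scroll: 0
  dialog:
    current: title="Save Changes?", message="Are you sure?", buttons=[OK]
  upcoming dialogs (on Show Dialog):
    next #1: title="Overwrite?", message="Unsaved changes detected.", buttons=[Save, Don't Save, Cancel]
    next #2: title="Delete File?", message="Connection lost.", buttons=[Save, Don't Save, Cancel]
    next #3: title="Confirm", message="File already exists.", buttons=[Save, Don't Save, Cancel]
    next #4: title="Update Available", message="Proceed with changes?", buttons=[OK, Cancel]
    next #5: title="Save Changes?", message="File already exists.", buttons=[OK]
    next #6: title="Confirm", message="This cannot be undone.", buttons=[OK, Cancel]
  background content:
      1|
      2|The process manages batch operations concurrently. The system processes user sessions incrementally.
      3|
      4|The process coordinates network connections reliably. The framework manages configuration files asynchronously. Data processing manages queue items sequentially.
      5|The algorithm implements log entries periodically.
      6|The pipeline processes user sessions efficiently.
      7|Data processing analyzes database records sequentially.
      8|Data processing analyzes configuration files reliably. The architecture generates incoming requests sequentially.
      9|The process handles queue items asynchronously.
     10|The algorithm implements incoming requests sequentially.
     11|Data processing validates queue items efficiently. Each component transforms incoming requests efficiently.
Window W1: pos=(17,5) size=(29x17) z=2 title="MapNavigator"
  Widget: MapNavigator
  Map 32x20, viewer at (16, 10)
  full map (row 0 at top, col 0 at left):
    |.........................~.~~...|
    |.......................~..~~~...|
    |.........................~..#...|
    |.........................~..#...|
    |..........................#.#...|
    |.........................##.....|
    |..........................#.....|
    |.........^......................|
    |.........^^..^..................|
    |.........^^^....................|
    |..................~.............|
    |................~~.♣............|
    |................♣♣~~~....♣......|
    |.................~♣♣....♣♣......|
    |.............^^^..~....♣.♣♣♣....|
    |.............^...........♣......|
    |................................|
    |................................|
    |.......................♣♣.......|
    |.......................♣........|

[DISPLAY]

    ┃Th└────────┃..............~♣♣....
    ┃The algorit┃..........^^^..~....♣
    ┃Data proces┃..........^..........
    ┃           ┃.....................
    ┃           ┗━━━━━━━━━━━━━━━━━━━━━
    ┗━━━━━━━━━━━━━━━━━━┛              
                                      
                                      
                                      
                                      
                                      
                                      
                                      
                                      
                                      
                                      
                                      
                                      
                                      
                                      


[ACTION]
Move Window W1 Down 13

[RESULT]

    ┃Th└────────────┘le┃              
    ┃The algorit┏━━━━━━━━━━━━━━━━━━━━━
    ┃Data proces┃ MapNavigator        
    ┃           ┠─────────────────────
    ┃           ┃.....................
    ┗━━━━━━━━━━━┃.....................
                ┃.....................
                ┃......^..............
                ┃......^^..^..........
                ┃......^^^............
                ┃.............@.~.....
                ┃.............~~.♣....
                ┃.............♣♣~~~...
                ┃..............~♣♣....
                ┃..........^^^..~....♣
                ┃..........^..........
                ┃.....................
                ┗━━━━━━━━━━━━━━━━━━━━━
                                      
                                      


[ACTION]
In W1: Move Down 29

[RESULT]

    ┃Th└────────────┘le┃              
    ┃The algorit┏━━━━━━━━━━━━━━━━━━━━━
    ┃Data proces┃ MapNavigator        
    ┃           ┠─────────────────────
    ┃           ┃..............~♣♣....
    ┗━━━━━━━━━━━┃..........^^^..~....♣
                ┃..........^..........
                ┃.....................
                ┃.....................
                ┃....................♣
                ┃.............@......♣
                ┃                     
                ┃                     
                ┃                     
                ┃                     
                ┃                     
                ┃                     
                ┗━━━━━━━━━━━━━━━━━━━━━
                                      
                                      


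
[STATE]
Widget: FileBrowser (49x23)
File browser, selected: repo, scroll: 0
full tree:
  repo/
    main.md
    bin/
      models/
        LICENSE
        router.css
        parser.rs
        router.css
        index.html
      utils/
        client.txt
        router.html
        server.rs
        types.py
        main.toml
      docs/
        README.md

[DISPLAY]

> [-] repo/                                      
    main.md                                      
    [+] bin/                                     
                                                 
                                                 
                                                 
                                                 
                                                 
                                                 
                                                 
                                                 
                                                 
                                                 
                                                 
                                                 
                                                 
                                                 
                                                 
                                                 
                                                 
                                                 
                                                 
                                                 


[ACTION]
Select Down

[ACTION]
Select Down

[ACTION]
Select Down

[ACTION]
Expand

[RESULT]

  [-] repo/                                      
    main.md                                      
  > [-] bin/                                     
      [+] models/                                
      [+] utils/                                 
      [+] docs/                                  
                                                 
                                                 
                                                 
                                                 
                                                 
                                                 
                                                 
                                                 
                                                 
                                                 
                                                 
                                                 
                                                 
                                                 
                                                 
                                                 
                                                 


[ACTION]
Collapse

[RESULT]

  [-] repo/                                      
    main.md                                      
  > [+] bin/                                     
                                                 
                                                 
                                                 
                                                 
                                                 
                                                 
                                                 
                                                 
                                                 
                                                 
                                                 
                                                 
                                                 
                                                 
                                                 
                                                 
                                                 
                                                 
                                                 
                                                 


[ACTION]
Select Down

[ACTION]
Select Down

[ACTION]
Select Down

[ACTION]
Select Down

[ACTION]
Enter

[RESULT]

  [-] repo/                                      
    main.md                                      
  > [-] bin/                                     
      [+] models/                                
      [+] utils/                                 
      [+] docs/                                  
                                                 
                                                 
                                                 
                                                 
                                                 
                                                 
                                                 
                                                 
                                                 
                                                 
                                                 
                                                 
                                                 
                                                 
                                                 
                                                 
                                                 


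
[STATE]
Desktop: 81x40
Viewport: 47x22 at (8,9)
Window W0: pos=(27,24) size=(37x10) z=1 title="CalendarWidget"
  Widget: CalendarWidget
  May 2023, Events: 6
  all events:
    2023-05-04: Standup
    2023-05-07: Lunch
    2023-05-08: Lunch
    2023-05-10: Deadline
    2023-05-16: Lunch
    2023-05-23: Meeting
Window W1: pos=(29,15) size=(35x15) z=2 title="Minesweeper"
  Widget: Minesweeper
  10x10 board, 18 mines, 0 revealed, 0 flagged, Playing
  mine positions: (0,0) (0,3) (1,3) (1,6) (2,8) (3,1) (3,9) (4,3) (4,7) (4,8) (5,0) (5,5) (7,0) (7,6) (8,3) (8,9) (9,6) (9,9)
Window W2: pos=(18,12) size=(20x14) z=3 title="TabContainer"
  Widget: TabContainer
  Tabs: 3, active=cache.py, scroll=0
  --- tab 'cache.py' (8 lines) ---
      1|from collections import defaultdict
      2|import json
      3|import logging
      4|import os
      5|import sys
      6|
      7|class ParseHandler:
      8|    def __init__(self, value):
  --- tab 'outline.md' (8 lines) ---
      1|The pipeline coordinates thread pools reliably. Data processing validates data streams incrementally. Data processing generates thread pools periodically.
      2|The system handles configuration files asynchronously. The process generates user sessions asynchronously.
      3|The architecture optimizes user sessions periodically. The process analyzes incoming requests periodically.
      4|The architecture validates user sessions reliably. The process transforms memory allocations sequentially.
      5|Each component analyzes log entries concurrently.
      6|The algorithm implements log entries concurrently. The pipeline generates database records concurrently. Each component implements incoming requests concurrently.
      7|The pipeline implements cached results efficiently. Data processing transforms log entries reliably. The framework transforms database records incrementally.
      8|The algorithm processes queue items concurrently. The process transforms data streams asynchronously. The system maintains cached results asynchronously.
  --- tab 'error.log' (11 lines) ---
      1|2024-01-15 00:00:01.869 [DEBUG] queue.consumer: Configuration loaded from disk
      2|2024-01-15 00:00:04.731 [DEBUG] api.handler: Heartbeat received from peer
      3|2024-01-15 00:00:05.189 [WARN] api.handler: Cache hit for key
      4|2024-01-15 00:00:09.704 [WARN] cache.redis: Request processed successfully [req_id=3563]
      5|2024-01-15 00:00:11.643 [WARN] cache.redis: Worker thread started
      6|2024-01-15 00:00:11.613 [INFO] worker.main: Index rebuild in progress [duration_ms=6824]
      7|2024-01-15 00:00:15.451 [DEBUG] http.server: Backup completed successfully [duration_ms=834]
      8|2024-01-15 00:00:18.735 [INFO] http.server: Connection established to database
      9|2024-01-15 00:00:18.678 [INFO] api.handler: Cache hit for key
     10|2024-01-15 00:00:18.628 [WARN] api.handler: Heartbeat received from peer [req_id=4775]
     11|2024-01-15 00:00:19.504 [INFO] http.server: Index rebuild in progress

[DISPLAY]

                                               
                                               
                                               
          ┏━━━━━━━━━━━━━━━━━━┓                 
          ┃ TabContainer     ┃                 
          ┠──────────────────┨                 
          ┃[cache.py]│ outlin┃━━━━━━━━━━━━━━━━━
          ┃──────────────────┃eper             
          ┃from collections i┃─────────────────
          ┃import json       ┃■■               
          ┃import logging    ┃■■               
          ┃import os         ┃■■               
          ┃import sys        ┃■■               
          ┃                  ┃■■               
          ┃class ParseHandler┃■■               
          ┃    def __init__(s┃■■               
          ┗━━━━━━━━━━━━━━━━━━┛■■               
                   ┠─┃■■■■■■■■■■               
                   ┃ ┃■■■■■■■■■■               
                   ┃M┃                         
                   ┃ ┗━━━━━━━━━━━━━━━━━━━━━━━━━
                   ┃ 8*  9 10* 11 12 13 14     


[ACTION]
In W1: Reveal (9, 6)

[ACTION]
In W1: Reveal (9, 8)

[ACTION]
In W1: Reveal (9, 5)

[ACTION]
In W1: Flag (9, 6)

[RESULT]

                                               
                                               
                                               
          ┏━━━━━━━━━━━━━━━━━━┓                 
          ┃ TabContainer     ┃                 
          ┠──────────────────┨                 
          ┃[cache.py]│ outlin┃━━━━━━━━━━━━━━━━━
          ┃──────────────────┃eper             
          ┃from collections i┃─────────────────
          ┃import json       ┃■■               
          ┃import logging    ┃■■               
          ┃import os         ┃✹■               
          ┃import sys        ┃■✹               
          ┃                  ┃✹■               
          ┃class ParseHandler┃■■               
          ┃    def __init__(s┃■■               
          ┗━━━━━━━━━━━━━━━━━━┛■■               
                   ┠─┃■■■✹■■■■■✹               
                   ┃ ┃■■■■■■✹■■✹               
                   ┃M┃                         
                   ┃ ┗━━━━━━━━━━━━━━━━━━━━━━━━━
                   ┃ 8*  9 10* 11 12 13 14     


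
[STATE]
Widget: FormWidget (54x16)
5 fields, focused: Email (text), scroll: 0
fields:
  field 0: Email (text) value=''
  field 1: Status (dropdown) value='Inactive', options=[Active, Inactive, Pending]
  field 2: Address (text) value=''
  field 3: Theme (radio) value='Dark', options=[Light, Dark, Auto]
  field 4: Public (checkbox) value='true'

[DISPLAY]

> Email:      [                                      ]
  Status:     [Inactive                             ▼]
  Address:    [                                      ]
  Theme:      ( ) Light  (●) Dark  ( ) Auto           
  Public:     [x]                                     
                                                      
                                                      
                                                      
                                                      
                                                      
                                                      
                                                      
                                                      
                                                      
                                                      
                                                      


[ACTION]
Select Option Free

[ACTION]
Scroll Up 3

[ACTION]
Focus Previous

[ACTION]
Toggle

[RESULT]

  Email:      [                                      ]
  Status:     [Inactive                             ▼]
  Address:    [                                      ]
  Theme:      ( ) Light  (●) Dark  ( ) Auto           
> Public:     [ ]                                     
                                                      
                                                      
                                                      
                                                      
                                                      
                                                      
                                                      
                                                      
                                                      
                                                      
                                                      


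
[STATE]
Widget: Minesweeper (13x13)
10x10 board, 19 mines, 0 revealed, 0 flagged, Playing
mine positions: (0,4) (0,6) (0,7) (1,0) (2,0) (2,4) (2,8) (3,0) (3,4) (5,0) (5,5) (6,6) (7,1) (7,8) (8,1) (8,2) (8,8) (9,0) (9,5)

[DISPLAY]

■■■■■■■■■■   
■■■■■■■■■■   
■■■■■■■■■■   
■■■■■■■■■■   
■■■■■■■■■■   
■■■■■■■■■■   
■■■■■■■■■■   
■■■■■■■■■■   
■■■■■■■■■■   
■■■■■■■■■■   
             
             
             


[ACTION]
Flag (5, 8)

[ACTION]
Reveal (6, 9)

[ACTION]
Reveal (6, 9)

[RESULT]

■■■■■■■■■■   
■■■■■■■■■■   
■■■■■■■■■■   
■■■■■■■■■■   
■■■■■■■■■■   
■■■■■■■■⚑■   
■■■■■■■■■1   
■■■■■■■■■■   
■■■■■■■■■■   
■■■■■■■■■■   
             
             
             


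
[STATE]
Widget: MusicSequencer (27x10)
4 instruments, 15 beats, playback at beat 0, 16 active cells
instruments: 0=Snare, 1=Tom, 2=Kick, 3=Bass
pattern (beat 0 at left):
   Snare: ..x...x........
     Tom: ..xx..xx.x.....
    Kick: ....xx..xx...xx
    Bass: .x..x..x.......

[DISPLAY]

      ▼12345678901234      
 Snare··█···█········      
   Tom··██··██·█·····      
  Kick····██··██···██      
  Bass·█··█··█·······      
                           
                           
                           
                           
                           


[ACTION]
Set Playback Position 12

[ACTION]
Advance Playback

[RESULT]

      0123456789012▼4      
 Snare··█···█········      
   Tom··██··██·█·····      
  Kick····██··██···██      
  Bass·█··█··█·······      
                           
                           
                           
                           
                           


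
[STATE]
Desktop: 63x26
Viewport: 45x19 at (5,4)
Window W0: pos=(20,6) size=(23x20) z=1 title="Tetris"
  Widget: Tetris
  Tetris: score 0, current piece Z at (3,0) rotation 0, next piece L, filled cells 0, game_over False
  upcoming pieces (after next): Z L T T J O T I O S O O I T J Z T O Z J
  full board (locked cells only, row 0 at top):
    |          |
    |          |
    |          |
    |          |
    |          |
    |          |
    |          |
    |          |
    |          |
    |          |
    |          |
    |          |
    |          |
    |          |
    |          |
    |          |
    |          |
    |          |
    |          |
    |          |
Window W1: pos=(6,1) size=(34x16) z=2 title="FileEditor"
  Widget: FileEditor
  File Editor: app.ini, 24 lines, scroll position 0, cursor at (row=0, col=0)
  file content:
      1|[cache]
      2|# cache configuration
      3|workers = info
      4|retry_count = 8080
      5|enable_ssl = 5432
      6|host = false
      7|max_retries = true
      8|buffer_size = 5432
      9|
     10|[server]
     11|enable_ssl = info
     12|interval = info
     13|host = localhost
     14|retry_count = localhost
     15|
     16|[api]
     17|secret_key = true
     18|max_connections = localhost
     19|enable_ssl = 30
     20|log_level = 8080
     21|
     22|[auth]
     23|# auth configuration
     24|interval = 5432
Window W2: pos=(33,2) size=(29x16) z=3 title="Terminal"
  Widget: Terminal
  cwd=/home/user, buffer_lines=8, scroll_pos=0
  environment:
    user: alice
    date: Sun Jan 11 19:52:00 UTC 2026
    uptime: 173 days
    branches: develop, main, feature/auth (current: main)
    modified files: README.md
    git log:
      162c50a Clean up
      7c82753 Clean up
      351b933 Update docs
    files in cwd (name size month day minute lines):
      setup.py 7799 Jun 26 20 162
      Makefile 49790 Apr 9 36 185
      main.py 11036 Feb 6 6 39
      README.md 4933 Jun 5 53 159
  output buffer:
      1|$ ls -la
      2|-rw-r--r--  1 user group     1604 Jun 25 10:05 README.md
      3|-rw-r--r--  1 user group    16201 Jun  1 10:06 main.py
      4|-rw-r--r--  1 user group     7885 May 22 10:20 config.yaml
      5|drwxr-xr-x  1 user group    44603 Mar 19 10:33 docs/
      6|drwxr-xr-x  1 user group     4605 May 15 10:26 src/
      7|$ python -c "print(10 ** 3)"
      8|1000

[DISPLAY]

 ┃█cache]                   ┠────────────────
 ┃# cache configuration     ┃$ ls -la        
 ┃workers = info            ┃-rw-r--r--  1 us
 ┃retry_count = 8080        ┃-rw-r--r--  1 us
 ┃enable_ssl = 5432         ┃-rw-r--r--  1 us
 ┃host = false              ┃drwxr-xr-x  1 us
 ┃max_retries = true        ┃drwxr-xr-x  1 us
 ┃buffer_size = 5432        ┃$ python -c "pri
 ┃                          ┃1000            
 ┃[server]                  ┃$ █             
 ┃enable_ssl = info         ┃                
 ┃interval = info           ┃                
 ┗━━━━━━━━━━━━━━━━━━━━━━━━━━┃                
               ┃          │ ┗━━━━━━━━━━━━━━━━
               ┃          │          ┃       
               ┃          │          ┃       
               ┃          │          ┃       
               ┃          │          ┃       
               ┃          │          ┃       


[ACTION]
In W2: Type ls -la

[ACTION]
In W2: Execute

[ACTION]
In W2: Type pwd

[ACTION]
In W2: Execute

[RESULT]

 ┃█cache]                   ┠────────────────
 ┃# cache configuration     ┃drwxr-xr-x  1 us
 ┃workers = info            ┃drwxr-xr-x  1 us
 ┃retry_count = 8080        ┃$ python -c "pri
 ┃enable_ssl = 5432         ┃1000            
 ┃host = false              ┃$ ls -la        
 ┃max_retries = true        ┃-rw-r--r--  1 al
 ┃buffer_size = 5432        ┃-rw-r--r--  1 al
 ┃                          ┃-rw-r--r--  1 al
 ┃[server]                  ┃-rw-r--r--  1 al
 ┃enable_ssl = info         ┃$ pwd           
 ┃interval = info           ┃/home/user      
 ┗━━━━━━━━━━━━━━━━━━━━━━━━━━┃$ █             
               ┃          │ ┗━━━━━━━━━━━━━━━━
               ┃          │          ┃       
               ┃          │          ┃       
               ┃          │          ┃       
               ┃          │          ┃       
               ┃          │          ┃       


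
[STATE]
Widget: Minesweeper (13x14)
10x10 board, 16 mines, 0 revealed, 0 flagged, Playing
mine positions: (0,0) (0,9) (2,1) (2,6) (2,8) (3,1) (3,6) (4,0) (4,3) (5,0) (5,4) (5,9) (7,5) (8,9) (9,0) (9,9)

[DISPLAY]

■■■■■■■■■■   
■■■■■■■■■■   
■■■■■■■■■■   
■■■■■■■■■■   
■■■■■■■■■■   
■■■■■■■■■■   
■■■■■■■■■■   
■■■■■■■■■■   
■■■■■■■■■■   
■■■■■■■■■■   
             
             
             
             


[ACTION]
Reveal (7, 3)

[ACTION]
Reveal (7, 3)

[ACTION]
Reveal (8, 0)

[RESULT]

■■■■■■■■■■   
■■■■■■■■■■   
■■■■■■■■■■   
■■■■■■■■■■   
■■■■■2111■   
■212■1  1■   
11 1221 1■   
    1■1 1■   
11  111 2■   
■1      2■   
             
             
             
             


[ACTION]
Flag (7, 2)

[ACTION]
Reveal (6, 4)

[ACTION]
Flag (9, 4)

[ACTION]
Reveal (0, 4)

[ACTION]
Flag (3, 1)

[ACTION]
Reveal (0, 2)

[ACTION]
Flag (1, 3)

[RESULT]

■1      1■   
■21  1122■   
■■2  2■■■■   
■⚑3112■■■■   
■■■■■2111■   
■212■1  1■   
11 1221 1■   
    1■1 1■   
11  111 2■   
■1      2■   
             
             
             
             


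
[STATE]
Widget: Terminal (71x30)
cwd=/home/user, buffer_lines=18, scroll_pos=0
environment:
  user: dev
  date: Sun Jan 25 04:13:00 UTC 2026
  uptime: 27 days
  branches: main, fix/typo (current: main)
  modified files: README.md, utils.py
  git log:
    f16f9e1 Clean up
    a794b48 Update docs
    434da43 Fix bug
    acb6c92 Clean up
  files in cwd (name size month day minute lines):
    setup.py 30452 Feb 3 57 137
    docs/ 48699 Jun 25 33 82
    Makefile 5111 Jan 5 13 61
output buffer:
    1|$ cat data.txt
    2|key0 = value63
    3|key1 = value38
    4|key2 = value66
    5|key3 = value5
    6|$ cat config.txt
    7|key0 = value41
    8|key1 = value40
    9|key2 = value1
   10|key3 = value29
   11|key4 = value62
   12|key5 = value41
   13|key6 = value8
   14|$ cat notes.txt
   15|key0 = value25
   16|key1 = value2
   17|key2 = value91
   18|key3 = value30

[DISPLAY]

$ cat data.txt                                                         
key0 = value63                                                         
key1 = value38                                                         
key2 = value66                                                         
key3 = value5                                                          
$ cat config.txt                                                       
key0 = value41                                                         
key1 = value40                                                         
key2 = value1                                                          
key3 = value29                                                         
key4 = value62                                                         
key5 = value41                                                         
key6 = value8                                                          
$ cat notes.txt                                                        
key0 = value25                                                         
key1 = value2                                                          
key2 = value91                                                         
key3 = value30                                                         
$ █                                                                    
                                                                       
                                                                       
                                                                       
                                                                       
                                                                       
                                                                       
                                                                       
                                                                       
                                                                       
                                                                       
                                                                       


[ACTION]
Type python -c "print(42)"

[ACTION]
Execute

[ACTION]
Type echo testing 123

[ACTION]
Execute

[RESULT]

$ cat data.txt                                                         
key0 = value63                                                         
key1 = value38                                                         
key2 = value66                                                         
key3 = value5                                                          
$ cat config.txt                                                       
key0 = value41                                                         
key1 = value40                                                         
key2 = value1                                                          
key3 = value29                                                         
key4 = value62                                                         
key5 = value41                                                         
key6 = value8                                                          
$ cat notes.txt                                                        
key0 = value25                                                         
key1 = value2                                                          
key2 = value91                                                         
key3 = value30                                                         
$ python -c "print(42)"                                                
42                                                                     
$ echo testing 123                                                     
testing 123                                                            
$ █                                                                    
                                                                       
                                                                       
                                                                       
                                                                       
                                                                       
                                                                       
                                                                       


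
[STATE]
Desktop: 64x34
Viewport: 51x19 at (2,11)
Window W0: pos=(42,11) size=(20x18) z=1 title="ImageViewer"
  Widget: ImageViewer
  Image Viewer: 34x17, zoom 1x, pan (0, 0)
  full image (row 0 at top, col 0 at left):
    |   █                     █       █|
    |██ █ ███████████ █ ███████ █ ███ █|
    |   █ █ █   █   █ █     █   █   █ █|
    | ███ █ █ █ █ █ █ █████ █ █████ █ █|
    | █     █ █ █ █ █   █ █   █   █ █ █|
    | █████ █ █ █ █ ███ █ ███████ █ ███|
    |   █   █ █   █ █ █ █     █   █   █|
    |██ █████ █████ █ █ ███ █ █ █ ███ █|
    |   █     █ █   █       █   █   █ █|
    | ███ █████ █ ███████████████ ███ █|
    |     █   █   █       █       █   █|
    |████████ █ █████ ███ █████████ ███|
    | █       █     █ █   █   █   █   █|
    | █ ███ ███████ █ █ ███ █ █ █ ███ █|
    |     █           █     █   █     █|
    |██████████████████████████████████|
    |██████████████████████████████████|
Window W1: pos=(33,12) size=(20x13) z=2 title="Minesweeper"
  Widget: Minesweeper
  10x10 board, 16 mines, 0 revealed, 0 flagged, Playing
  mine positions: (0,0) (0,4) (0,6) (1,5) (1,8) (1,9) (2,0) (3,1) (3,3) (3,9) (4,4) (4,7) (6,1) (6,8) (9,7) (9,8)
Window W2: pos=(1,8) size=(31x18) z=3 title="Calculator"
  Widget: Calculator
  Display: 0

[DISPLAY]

                            0┃          ┏━━━━━━━━━━
┌───┬───┬───┬───┐            ┃ ┏━━━━━━━━━━━━━━━━━━┓
│ 7 │ 8 │ 9 │ ÷ │            ┃ ┃ Minesweeper      ┃
├───┼───┼───┼───┤            ┃ ┠──────────────────┨
│ 4 │ 5 │ 6 │ × │            ┃ ┃■■■■■■■■■■        ┃
├───┼───┼───┼───┤            ┃ ┃■■■■■■■■■■        ┃
│ 1 │ 2 │ 3 │ - │            ┃ ┃■■■■■■■■■■        ┃
├───┼───┼───┼───┤            ┃ ┃■■■■■■■■■■        ┃
│ 0 │ . │ = │ + │            ┃ ┃■■■■■■■■■■        ┃
├───┼───┼───┼───┤            ┃ ┃■■■■■■■■■■        ┃
│ C │ MC│ MR│ M+│            ┃ ┃■■■■■■■■■■        ┃
└───┴───┴───┴───┘            ┃ ┃■■■■■■■■■■        ┃
                             ┃ ┃■■■■■■■■■■        ┃
                             ┃ ┗━━━━━━━━━━━━━━━━━━┛
━━━━━━━━━━━━━━━━━━━━━━━━━━━━━┛          ┃████████ █
                                        ┃ █       █
                                        ┃ █ ███ ███
                                        ┗━━━━━━━━━━
                                                   


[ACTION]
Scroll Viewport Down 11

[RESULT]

│ 4 │ 5 │ 6 │ × │            ┃ ┃■■■■■■■■■■        ┃
├───┼───┼───┼───┤            ┃ ┃■■■■■■■■■■        ┃
│ 1 │ 2 │ 3 │ - │            ┃ ┃■■■■■■■■■■        ┃
├───┼───┼───┼───┤            ┃ ┃■■■■■■■■■■        ┃
│ 0 │ . │ = │ + │            ┃ ┃■■■■■■■■■■        ┃
├───┼───┼───┼───┤            ┃ ┃■■■■■■■■■■        ┃
│ C │ MC│ MR│ M+│            ┃ ┃■■■■■■■■■■        ┃
└───┴───┴───┴───┘            ┃ ┃■■■■■■■■■■        ┃
                             ┃ ┃■■■■■■■■■■        ┃
                             ┃ ┗━━━━━━━━━━━━━━━━━━┛
━━━━━━━━━━━━━━━━━━━━━━━━━━━━━┛          ┃████████ █
                                        ┃ █       █
                                        ┃ █ ███ ███
                                        ┗━━━━━━━━━━
                                                   
                                                   
                                                   
                                                   
                                                   


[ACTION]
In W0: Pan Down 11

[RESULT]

│ 4 │ 5 │ 6 │ × │            ┃ ┃■■■■■■■■■■        ┃
├───┼───┼───┼───┤            ┃ ┃■■■■■■■■■■        ┃
│ 1 │ 2 │ 3 │ - │            ┃ ┃■■■■■■■■■■        ┃
├───┼───┼───┼───┤            ┃ ┃■■■■■■■■■■        ┃
│ 0 │ . │ = │ + │            ┃ ┃■■■■■■■■■■        ┃
├───┼───┼───┼───┤            ┃ ┃■■■■■■■■■■        ┃
│ C │ MC│ MR│ M+│            ┃ ┃■■■■■■■■■■        ┃
└───┴───┴───┴───┘            ┃ ┃■■■■■■■■■■        ┃
                             ┃ ┃■■■■■■■■■■        ┃
                             ┃ ┗━━━━━━━━━━━━━━━━━━┛
━━━━━━━━━━━━━━━━━━━━━━━━━━━━━┛          ┃          
                                        ┃          
                                        ┃          
                                        ┗━━━━━━━━━━
                                                   
                                                   
                                                   
                                                   
                                                   
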